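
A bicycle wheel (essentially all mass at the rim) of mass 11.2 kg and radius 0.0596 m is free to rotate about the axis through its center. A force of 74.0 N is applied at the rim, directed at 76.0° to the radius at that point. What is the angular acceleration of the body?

α ≈ 108 rad/s²

I = MR² = (11.2)(0.0596)² = 0.03978 kg·m².
Only the tangential component produces torque: τ = F R sinθ = (74.0)(0.0596) sin 76.0° = 4.279 N·m.
From τ = Iα: α = 4.279/0.03978 = 107.6 rad/s².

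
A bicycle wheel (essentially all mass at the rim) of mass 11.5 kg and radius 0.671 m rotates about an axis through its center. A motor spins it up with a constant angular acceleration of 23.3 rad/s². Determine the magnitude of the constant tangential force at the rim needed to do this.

I = MR² = (11.5)(0.671)² = 5.178 kg·m².
The required torque is τ = Iα = (5.178)(23.30) = 120.6 N·m.
A tangential force at the rim gives τ = FR, so F = τ/R = 120.6/0.671 = 179.8 N.

F ≈ 180 N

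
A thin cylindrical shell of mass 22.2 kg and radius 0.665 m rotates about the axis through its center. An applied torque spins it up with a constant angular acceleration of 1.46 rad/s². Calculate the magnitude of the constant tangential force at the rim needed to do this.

I = MR² = (22.2)(0.665)² = 9.817 kg·m².
The required torque is τ = Iα = (9.817)(1.460) = 14.33 N·m.
A tangential force at the rim gives τ = FR, so F = τ/R = 14.33/0.665 = 21.55 N.

F ≈ 21.6 N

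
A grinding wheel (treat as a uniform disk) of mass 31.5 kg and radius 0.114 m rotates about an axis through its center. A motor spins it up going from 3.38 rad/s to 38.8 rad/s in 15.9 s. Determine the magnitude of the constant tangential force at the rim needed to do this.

I = ½MR² = (1/2)(31.5)(0.114)² = 0.2047 kg·m².
α = Δω/Δt = (38.8 − 3.38)/15.9 = 2.228 rad/s².
The required torque is τ = Iα = (0.2047)(2.228) = 0.4560 N·m.
A tangential force at the rim gives τ = FR, so F = τ/R = 0.4560/0.114 = 4.000 N.

F ≈ 4.00 N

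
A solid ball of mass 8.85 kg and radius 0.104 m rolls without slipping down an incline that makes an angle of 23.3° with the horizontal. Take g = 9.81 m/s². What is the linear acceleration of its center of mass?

a ≈ 2.77 m/s²

Translation along the incline: Mg sinθ − f = Ma.
Rotation about the center: fR = Iα with I = (2/5)MR². No-slip gives a = αR, so f = (I/R²)a = (2/5)M a.
Substituting: Mg sinθ = (1 + 0.4000)Ma, so a = g sinθ/(1 + 0.4000) = (9.81) sin 23.3° / 1.400 = 2.772 m/s².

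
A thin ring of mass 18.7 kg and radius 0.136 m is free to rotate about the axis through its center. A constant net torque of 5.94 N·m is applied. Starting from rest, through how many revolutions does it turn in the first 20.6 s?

≈ 580 revolutions

I = MR² = (18.7)(0.136)² = 0.3459 kg·m².
α = τ/I = 5.94/0.3459 = 17.17 rad/s².
θ = ½αt² = ½(17.17)(20.6)² = 3644 rad.
Revolutions = θ/(2π) = 580.0.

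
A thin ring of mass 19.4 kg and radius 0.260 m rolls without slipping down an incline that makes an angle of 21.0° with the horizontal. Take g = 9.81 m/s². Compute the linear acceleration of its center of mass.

Translation along the incline: Mg sinθ − f = Ma.
Rotation about the center: fR = Iα with I = MR². No-slip gives a = αR, so f = (I/R²)a = M a.
Substituting: Mg sinθ = (1 + 1.000)Ma, so a = g sinθ/(1 + 1.000) = (9.81) sin 21.0° / 2.000 = 1.758 m/s².

a ≈ 1.76 m/s²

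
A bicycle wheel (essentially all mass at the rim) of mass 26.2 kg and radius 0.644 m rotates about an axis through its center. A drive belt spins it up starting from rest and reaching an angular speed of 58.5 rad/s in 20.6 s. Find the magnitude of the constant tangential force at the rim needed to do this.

F ≈ 47.9 N

I = MR² = (26.2)(0.644)² = 10.87 kg·m².
α = Δω/Δt = (58.5 − 0)/20.6 = 2.840 rad/s².
The required torque is τ = Iα = (10.87)(2.840) = 30.86 N·m.
A tangential force at the rim gives τ = FR, so F = τ/R = 30.86/0.644 = 47.92 N.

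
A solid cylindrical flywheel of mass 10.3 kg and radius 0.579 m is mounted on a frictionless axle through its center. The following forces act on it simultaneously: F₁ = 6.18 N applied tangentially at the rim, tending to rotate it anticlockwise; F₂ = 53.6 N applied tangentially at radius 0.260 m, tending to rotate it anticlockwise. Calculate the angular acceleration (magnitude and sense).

α ≈ 10.1 rad/s², anticlockwise

I = ½MR² = (1/2)(10.3)(0.579)² = 1.726 kg·m².
Taking anticlockwise as positive: τ₁ = +(6.18)(0.579) = +3.578 N·m; τ₂ = +(53.6)(0.260) = +13.94 N·m.
Net torque τ = 17.51 N·m.
α = τ/I = 17.51/1.726 = 10.14 rad/s².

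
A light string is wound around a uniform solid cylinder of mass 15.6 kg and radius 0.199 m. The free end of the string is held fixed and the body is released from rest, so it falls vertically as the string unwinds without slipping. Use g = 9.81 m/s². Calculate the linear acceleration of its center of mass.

a ≈ 6.54 m/s²

Translation: Mg − T = Ma. Rotation about the center: TR = Iα with I = ½MR².
With a = αR: T = (I/R²)a = (1/2)M a, so Mg = (1 + 0.5000)Ma.
a = g/(1 + 0.5000) = 9.81/1.500 = 6.540 m/s².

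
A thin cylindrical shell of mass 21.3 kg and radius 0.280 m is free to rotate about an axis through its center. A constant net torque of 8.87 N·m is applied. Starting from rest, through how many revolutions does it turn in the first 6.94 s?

I = MR² = (21.3)(0.280)² = 1.670 kg·m².
α = τ/I = 8.87/1.670 = 5.312 rad/s².
θ = ½αt² = ½(5.312)(6.94)² = 127.9 rad.
Revolutions = θ/(2π) = 20.36.

≈ 20.4 revolutions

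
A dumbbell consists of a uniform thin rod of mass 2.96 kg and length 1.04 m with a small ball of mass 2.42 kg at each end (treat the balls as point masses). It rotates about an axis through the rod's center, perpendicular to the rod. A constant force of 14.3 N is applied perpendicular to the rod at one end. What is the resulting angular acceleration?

I_rod = (1/12)ML² = (1/12)(2.96)(1.04)² = 0.2668 kg·m².
I_balls = 2·m·(L/2)² = 2(2.42)(0.5200)² = 1.309 kg·m².
Total I = 1.576 kg·m².
τ = F·(L/2) = (14.3)(0.520) = 7.436 N·m.
α = τ/I = 7.436/1.576 = 4.720 rad/s².

α ≈ 4.72 rad/s²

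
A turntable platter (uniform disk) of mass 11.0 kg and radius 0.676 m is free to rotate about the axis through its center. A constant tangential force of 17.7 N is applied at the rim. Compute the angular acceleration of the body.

α ≈ 4.76 rad/s²

I = ½MR² = (1/2)(11.0)(0.676)² = 2.513 kg·m².
τ = F R = (17.7)(0.676) = 11.97 N·m.
From τ = Iα: α = 11.97/2.513 = 4.761 rad/s².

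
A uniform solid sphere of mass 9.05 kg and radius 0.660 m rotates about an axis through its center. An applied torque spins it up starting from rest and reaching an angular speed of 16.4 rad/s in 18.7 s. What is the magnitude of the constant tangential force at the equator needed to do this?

I = (2/5)MR² = (2/5)(9.05)(0.660)² = 1.577 kg·m².
α = Δω/Δt = (16.4 − 0)/18.7 = 0.8770 rad/s².
The required torque is τ = Iα = (1.577)(0.8770) = 1.383 N·m.
A tangential force at the equator gives τ = FR, so F = τ/R = 1.383/0.660 = 2.095 N.

F ≈ 2.10 N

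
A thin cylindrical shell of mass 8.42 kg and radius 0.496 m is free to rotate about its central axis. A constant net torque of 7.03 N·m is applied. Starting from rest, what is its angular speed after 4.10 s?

ω ≈ 13.9 rad/s

I = MR² = (8.42)(0.496)² = 2.071 kg·m².
α = τ/I = 7.03/2.071 = 3.394 rad/s².
ω = ω₀ + αt = 0 + (3.394)(4.10) = 13.91 rad/s.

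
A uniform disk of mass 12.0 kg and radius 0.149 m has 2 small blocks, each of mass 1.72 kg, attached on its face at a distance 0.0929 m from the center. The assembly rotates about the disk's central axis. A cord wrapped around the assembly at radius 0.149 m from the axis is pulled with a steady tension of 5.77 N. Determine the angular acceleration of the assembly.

α ≈ 5.28 rad/s²

I_disk = ½MR² = ½(12.0)(0.149)² = 0.1332 kg·m².
I_blocks = 2·m·r² = 2(1.72)(0.0929)² = 0.02969 kg·m².
Total I = 0.1629 kg·m².
τ = F r = (5.77)(0.149) = 0.8597 N·m.
α = τ/I = 0.8597/0.1629 = 5.278 rad/s².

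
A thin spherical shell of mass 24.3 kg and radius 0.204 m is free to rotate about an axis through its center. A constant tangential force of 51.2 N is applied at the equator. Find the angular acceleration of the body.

α ≈ 15.5 rad/s²

I = (2/3)MR² = (2/3)(24.3)(0.204)² = 0.6742 kg·m².
τ = F R = (51.2)(0.204) = 10.44 N·m.
From τ = Iα: α = 10.44/0.6742 = 15.49 rad/s².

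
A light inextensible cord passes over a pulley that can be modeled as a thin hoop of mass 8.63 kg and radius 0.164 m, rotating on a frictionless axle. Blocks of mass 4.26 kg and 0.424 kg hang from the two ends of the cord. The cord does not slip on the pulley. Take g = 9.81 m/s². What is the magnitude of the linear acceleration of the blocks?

I = MR² = (8.63)(0.164)² = 0.2321 kg·m².
Heavier block: m₁g − T₁ = m₁a. Lighter block: T₂ − m₂g = m₂a.
Pulley: (T₁ − T₂)R = Iα = I(a/R), so T₁ − T₂ = (I/R²)a = 1·M_p a = 8.630·a.
Adding the three: (m₁ − m₂)g = (m₁ + m₂ + 8.630)a, so a = (4.26 − 0.424)(9.81)/(4.26 + 0.424 + 8.630) = 2.826 m/s².

a ≈ 2.83 m/s²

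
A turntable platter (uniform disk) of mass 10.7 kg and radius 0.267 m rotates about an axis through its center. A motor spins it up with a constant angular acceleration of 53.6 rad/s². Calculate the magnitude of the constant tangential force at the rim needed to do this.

I = ½MR² = (1/2)(10.7)(0.267)² = 0.3814 kg·m².
The required torque is τ = Iα = (0.3814)(53.60) = 20.44 N·m.
A tangential force at the rim gives τ = FR, so F = τ/R = 20.44/0.267 = 76.56 N.

F ≈ 76.6 N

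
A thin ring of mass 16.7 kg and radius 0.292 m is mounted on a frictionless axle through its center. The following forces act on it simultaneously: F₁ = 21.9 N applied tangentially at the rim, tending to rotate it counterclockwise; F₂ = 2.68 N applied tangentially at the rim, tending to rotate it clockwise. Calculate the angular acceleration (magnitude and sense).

I = MR² = (16.7)(0.292)² = 1.424 kg·m².
Taking counterclockwise as positive: τ₁ = +(21.9)(0.292) = +6.395 N·m; τ₂ = −(2.68)(0.292) = −0.7826 N·m.
Net torque τ = 5.612 N·m.
α = τ/I = 5.612/1.424 = 3.941 rad/s².

α ≈ 3.94 rad/s², counterclockwise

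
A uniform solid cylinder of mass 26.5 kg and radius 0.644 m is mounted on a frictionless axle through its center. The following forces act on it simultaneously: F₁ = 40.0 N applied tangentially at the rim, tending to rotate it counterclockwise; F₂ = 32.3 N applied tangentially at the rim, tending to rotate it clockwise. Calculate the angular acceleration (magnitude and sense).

I = ½MR² = (1/2)(26.5)(0.644)² = 5.495 kg·m².
Taking counterclockwise as positive: τ₁ = +(40.0)(0.644) = +25.76 N·m; τ₂ = −(32.3)(0.644) = −20.80 N·m.
Net torque τ = 4.959 N·m.
α = τ/I = 4.959/5.495 = 0.9024 rad/s².

α ≈ 0.902 rad/s², counterclockwise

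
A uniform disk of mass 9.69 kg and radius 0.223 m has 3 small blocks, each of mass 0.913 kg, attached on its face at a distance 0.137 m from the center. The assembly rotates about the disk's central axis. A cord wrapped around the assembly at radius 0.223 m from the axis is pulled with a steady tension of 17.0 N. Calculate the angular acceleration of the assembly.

α ≈ 13.0 rad/s²

I_disk = ½MR² = ½(9.69)(0.223)² = 0.2409 kg·m².
I_blocks = 3·m·r² = 3(0.913)(0.137)² = 0.05141 kg·m².
Total I = 0.2923 kg·m².
τ = F r = (17.0)(0.223) = 3.791 N·m.
α = τ/I = 3.791/0.2923 = 12.97 rad/s².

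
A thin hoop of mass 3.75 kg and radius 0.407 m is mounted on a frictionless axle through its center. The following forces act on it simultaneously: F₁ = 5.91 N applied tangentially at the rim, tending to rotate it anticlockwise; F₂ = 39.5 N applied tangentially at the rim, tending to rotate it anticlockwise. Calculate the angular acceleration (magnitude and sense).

I = MR² = (3.75)(0.407)² = 0.6212 kg·m².
Taking anticlockwise as positive: τ₁ = +(5.91)(0.407) = +2.405 N·m; τ₂ = +(39.5)(0.407) = +16.08 N·m.
Net torque τ = 18.48 N·m.
α = τ/I = 18.48/0.6212 = 29.75 rad/s².

α ≈ 29.8 rad/s², anticlockwise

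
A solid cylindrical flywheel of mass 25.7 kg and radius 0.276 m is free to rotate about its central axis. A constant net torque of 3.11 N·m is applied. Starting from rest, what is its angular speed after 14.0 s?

ω ≈ 44.5 rad/s

I = ½MR² = (1/2)(25.7)(0.276)² = 0.9789 kg·m².
α = τ/I = 3.11/0.9789 = 3.177 rad/s².
ω = ω₀ + αt = 0 + (3.177)(14.0) = 44.48 rad/s.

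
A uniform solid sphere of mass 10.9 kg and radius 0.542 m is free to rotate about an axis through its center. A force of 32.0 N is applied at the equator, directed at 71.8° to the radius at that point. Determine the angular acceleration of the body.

α ≈ 12.9 rad/s²

I = (2/5)MR² = (2/5)(10.9)(0.542)² = 1.281 kg·m².
Only the tangential component produces torque: τ = F R sinθ = (32.0)(0.542) sin 71.8° = 16.48 N·m.
Newton's second law for rotation, τ = Iα, gives α = τ/I = 16.48/1.281 = 12.86 rad/s².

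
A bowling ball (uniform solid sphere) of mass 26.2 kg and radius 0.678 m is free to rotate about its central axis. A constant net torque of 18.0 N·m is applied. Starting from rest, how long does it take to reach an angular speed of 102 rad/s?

I = (2/5)MR² = (2/5)(26.2)(0.678)² = 4.817 kg·m².
α = τ/I = 18.0/4.817 = 3.736 rad/s².
ω = αt ⇒ t = ω/α = 102/3.736 = 27.30 s.

t ≈ 27.3 s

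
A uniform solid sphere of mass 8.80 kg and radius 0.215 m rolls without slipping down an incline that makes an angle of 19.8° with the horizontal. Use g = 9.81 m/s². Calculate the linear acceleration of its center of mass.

Translation along the incline: Mg sinθ − f = Ma.
Rotation about the center: fR = Iα with I = (2/5)MR². No-slip gives a = αR, so f = (I/R²)a = (2/5)M a.
Substituting: Mg sinθ = (1 + 0.4000)Ma, so a = g sinθ/(1 + 0.4000) = (9.81) sin 19.8° / 1.400 = 2.374 m/s².

a ≈ 2.37 m/s²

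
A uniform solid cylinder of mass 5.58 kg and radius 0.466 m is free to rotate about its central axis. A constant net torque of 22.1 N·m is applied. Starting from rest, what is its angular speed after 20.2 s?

I = ½MR² = (1/2)(5.58)(0.466)² = 0.6059 kg·m².
α = τ/I = 22.1/0.6059 = 36.48 rad/s².
ω = ω₀ + αt = 0 + (36.48)(20.2) = 736.8 rad/s.

ω ≈ 737 rad/s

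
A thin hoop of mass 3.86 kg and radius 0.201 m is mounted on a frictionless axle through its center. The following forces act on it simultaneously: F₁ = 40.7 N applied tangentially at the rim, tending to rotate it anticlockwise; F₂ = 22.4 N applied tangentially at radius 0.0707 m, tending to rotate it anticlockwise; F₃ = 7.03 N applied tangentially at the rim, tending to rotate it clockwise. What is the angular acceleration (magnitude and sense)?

I = MR² = (3.86)(0.201)² = 0.1559 kg·m².
Taking anticlockwise as positive: τ₁ = +(40.7)(0.201) = +8.181 N·m; τ₂ = +(22.4)(0.0707) = +1.584 N·m; τ₃ = −(7.03)(0.201) = −1.413 N·m.
Net torque τ = 8.351 N·m.
α = τ/I = 8.351/0.1559 = 53.55 rad/s².

α ≈ 53.6 rad/s², anticlockwise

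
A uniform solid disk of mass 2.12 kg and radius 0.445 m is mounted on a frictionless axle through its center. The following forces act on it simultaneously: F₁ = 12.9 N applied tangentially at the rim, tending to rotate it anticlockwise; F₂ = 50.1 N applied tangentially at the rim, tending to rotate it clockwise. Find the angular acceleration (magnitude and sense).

I = ½MR² = (1/2)(2.12)(0.445)² = 0.2099 kg·m².
Taking anticlockwise as positive: τ₁ = +(12.9)(0.445) = +5.740 N·m; τ₂ = −(50.1)(0.445) = −22.29 N·m.
Net torque τ = -16.55 N·m.
α = τ/I = -16.55/0.2099 = -78.86 rad/s².

α ≈ 78.9 rad/s², clockwise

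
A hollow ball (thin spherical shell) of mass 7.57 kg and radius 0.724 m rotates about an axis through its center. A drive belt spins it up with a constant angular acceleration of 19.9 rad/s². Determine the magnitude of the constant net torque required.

I = (2/3)MR² = (2/3)(7.57)(0.724)² = 2.645 kg·m².
τ = Iα = (2.645)(19.90) = 52.64 N·m.

τ ≈ 52.6 N·m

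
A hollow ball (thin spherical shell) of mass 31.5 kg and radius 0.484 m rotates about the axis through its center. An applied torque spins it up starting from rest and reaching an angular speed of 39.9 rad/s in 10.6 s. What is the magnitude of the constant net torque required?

I = (2/3)MR² = (2/3)(31.5)(0.484)² = 4.919 kg·m².
α = Δω/Δt = (39.9 − 0)/10.6 = 3.764 rad/s².
τ = Iα = (4.919)(3.764) = 18.52 N·m.

τ ≈ 18.5 N·m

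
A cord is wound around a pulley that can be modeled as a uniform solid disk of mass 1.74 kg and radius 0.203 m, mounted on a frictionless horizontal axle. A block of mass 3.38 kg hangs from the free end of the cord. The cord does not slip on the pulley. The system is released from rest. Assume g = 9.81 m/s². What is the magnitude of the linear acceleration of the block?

I = ½MR² = (1/2)(1.74)(0.203)² = 0.03585 kg·m².
Block: mg − T = ma. Pulley: TR = Iα. No-slip: a = αR, so T = (I/R²)a = 0.8700·a.
Then mg = (m + 0.8700)a, so a = (3.38)(9.81)/(3.38 + 0.8700) = 7.802 m/s².

a ≈ 7.80 m/s²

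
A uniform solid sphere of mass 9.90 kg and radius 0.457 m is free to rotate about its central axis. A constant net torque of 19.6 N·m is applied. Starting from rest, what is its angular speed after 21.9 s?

I = (2/5)MR² = (2/5)(9.90)(0.457)² = 0.8270 kg·m².
α = τ/I = 19.6/0.8270 = 23.70 rad/s².
ω = ω₀ + αt = 0 + (23.70)(21.9) = 519.0 rad/s.

ω ≈ 519 rad/s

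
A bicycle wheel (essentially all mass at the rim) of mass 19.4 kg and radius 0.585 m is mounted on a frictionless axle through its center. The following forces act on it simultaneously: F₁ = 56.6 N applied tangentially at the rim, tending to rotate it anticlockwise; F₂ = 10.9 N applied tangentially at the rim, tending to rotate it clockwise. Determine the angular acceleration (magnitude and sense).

α ≈ 4.03 rad/s², anticlockwise

I = MR² = (19.4)(0.585)² = 6.639 kg·m².
Taking anticlockwise as positive: τ₁ = +(56.6)(0.585) = +33.11 N·m; τ₂ = −(10.9)(0.585) = −6.377 N·m.
Net torque τ = 26.73 N·m.
α = τ/I = 26.73/6.639 = 4.027 rad/s².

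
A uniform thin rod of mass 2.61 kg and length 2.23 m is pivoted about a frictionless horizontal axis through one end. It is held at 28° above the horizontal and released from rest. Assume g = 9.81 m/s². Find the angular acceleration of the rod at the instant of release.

About the pivot, I = (1/3)ML² = (1/3)(2.61)(2.23)² = 4.326 kg·m².
The weight acts at the center, a distance L/2 = 1.115 m from the pivot; τ = Mg(L/2) cos 28° = 25.21 N·m.
α = τ/I = 25.21/4.326 = 5.826 rad/s².

α ≈ 5.83 rad/s²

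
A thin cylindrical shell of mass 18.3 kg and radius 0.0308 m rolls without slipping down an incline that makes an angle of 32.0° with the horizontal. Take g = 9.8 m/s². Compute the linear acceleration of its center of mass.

Translation along the incline: Mg sinθ − f = Ma.
Rotation about the center: fR = Iα with I = MR². No-slip gives a = αR, so f = (I/R²)a = M a.
Substituting: Mg sinθ = (1 + 1.000)Ma, so a = g sinθ/(1 + 1.000) = (9.8) sin 32.0° / 2.000 = 2.597 m/s².

a ≈ 2.60 m/s²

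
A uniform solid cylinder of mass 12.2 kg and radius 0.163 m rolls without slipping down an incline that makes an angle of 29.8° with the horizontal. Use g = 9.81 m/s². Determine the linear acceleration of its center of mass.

a ≈ 3.25 m/s²

Translation along the incline: Mg sinθ − f = Ma.
Rotation about the center: fR = Iα with I = ½MR². No-slip gives a = αR, so f = (I/R²)a = (1/2)M a.
Substituting: Mg sinθ = (1 + 0.5000)Ma, so a = g sinθ/(1 + 0.5000) = (9.81) sin 29.8° / 1.500 = 3.250 m/s².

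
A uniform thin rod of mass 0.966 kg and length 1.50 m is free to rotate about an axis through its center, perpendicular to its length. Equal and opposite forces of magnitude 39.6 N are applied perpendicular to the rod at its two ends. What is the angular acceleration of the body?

I = (1/12)ML² = (1/12)(0.966)(1.50)² = 0.1811 kg·m².
The couple gives τ = F·(L/2) + F·(L/2) = F L = (39.6)(1.50) = 59.40 N·m.
Newton's second law for rotation, τ = Iα, gives α = τ/I = 59.40/0.1811 = 328.0 rad/s².

α ≈ 328 rad/s²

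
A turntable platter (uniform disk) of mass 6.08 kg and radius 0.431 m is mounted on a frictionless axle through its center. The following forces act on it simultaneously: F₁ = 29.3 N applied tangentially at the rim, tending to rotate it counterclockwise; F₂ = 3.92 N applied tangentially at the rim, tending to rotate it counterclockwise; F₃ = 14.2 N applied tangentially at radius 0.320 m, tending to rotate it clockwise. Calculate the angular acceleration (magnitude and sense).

α ≈ 17.3 rad/s², counterclockwise

I = ½MR² = (1/2)(6.08)(0.431)² = 0.5647 kg·m².
Taking counterclockwise as positive: τ₁ = +(29.3)(0.431) = +12.63 N·m; τ₂ = +(3.92)(0.431) = +1.690 N·m; τ₃ = −(14.2)(0.320) = −4.544 N·m.
Net torque τ = 9.774 N·m.
α = τ/I = 9.774/0.5647 = 17.31 rad/s².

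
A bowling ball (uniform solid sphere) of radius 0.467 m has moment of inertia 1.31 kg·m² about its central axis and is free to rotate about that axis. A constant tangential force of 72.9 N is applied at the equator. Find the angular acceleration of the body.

τ = F R = (72.9)(0.467) = 34.04 N·m.
From τ = Iα: α = 34.04/1.310 = 25.99 rad/s².

α ≈ 26.0 rad/s²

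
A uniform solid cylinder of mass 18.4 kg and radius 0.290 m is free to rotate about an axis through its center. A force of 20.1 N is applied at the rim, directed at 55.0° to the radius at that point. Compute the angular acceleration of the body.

I = ½MR² = (1/2)(18.4)(0.290)² = 0.7737 kg·m².
Only the tangential component produces torque: τ = F R sinθ = (20.1)(0.290) sin 55.0° = 4.775 N·m.
From τ = Iα: α = 4.775/0.7737 = 6.171 rad/s².

α ≈ 6.17 rad/s²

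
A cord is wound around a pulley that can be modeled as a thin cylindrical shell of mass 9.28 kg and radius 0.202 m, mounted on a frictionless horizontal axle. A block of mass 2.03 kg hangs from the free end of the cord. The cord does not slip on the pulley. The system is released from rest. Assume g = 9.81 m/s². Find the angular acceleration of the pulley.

α ≈ 8.72 rad/s²

I = MR² = (9.28)(0.202)² = 0.3787 kg·m².
Block: mg − T = ma. Pulley: TR = Iα. No-slip: a = αR, so T = (I/R²)a = 9.280·a.
Then mg = (m + 9.280)a, so a = (2.03)(9.81)/(2.03 + 9.280) = 1.761 m/s².
α = a/R = 1.761/0.202 = 8.717 rad/s².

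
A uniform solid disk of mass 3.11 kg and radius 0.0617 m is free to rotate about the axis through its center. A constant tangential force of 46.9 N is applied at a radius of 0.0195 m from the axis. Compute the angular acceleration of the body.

I = ½MR² = (1/2)(3.11)(0.0617)² = 0.005920 kg·m².
τ = F·r = (46.9)(0.0195) = 0.9145 N·m.
Newton's second law for rotation, τ = Iα, gives α = τ/I = 0.9145/0.005920 = 154.5 rad/s².

α ≈ 154 rad/s²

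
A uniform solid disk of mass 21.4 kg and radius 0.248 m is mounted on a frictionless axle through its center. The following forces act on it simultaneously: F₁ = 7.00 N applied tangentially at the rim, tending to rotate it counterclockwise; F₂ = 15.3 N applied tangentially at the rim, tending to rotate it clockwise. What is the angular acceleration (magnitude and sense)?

α ≈ 3.13 rad/s², clockwise

I = ½MR² = (1/2)(21.4)(0.248)² = 0.6581 kg·m².
Taking counterclockwise as positive: τ₁ = +(7.00)(0.248) = +1.736 N·m; τ₂ = −(15.3)(0.248) = −3.794 N·m.
Net torque τ = -2.058 N·m.
α = τ/I = -2.058/0.6581 = -3.128 rad/s².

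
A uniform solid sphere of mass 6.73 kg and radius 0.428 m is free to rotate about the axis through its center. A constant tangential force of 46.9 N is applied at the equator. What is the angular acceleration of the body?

α ≈ 40.7 rad/s²

I = (2/5)MR² = (2/5)(6.73)(0.428)² = 0.4931 kg·m².
τ = F R = (46.9)(0.428) = 20.07 N·m.
Newton's second law for rotation, τ = Iα, gives α = τ/I = 20.07/0.4931 = 40.71 rad/s².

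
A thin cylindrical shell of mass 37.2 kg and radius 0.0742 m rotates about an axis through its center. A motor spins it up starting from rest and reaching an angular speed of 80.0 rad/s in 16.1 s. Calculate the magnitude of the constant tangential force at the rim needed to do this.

F ≈ 13.7 N

I = MR² = (37.2)(0.0742)² = 0.2048 kg·m².
α = Δω/Δt = (80.0 − 0)/16.1 = 4.969 rad/s².
The required torque is τ = Iα = (0.2048)(4.969) = 1.018 N·m.
A tangential force at the rim gives τ = FR, so F = τ/R = 1.018/0.0742 = 13.72 N.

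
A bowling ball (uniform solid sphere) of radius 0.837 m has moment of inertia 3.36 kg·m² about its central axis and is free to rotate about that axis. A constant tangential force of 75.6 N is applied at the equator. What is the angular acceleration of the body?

α ≈ 18.8 rad/s²

τ = F R = (75.6)(0.837) = 63.28 N·m.
Newton's second law for rotation, τ = Iα, gives α = τ/I = 63.28/3.360 = 18.83 rad/s².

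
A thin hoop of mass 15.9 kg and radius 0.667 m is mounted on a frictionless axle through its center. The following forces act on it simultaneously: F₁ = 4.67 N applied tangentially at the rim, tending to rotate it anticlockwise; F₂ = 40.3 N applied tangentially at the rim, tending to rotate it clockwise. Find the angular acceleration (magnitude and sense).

α ≈ 3.36 rad/s², clockwise

I = MR² = (15.9)(0.667)² = 7.074 kg·m².
Taking anticlockwise as positive: τ₁ = +(4.67)(0.667) = +3.115 N·m; τ₂ = −(40.3)(0.667) = −26.88 N·m.
Net torque τ = -23.77 N·m.
α = τ/I = -23.77/7.074 = -3.360 rad/s².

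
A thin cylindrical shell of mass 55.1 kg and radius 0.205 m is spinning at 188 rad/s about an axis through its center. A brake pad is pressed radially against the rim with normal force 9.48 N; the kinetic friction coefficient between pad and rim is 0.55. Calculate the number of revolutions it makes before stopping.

≈ 6090 revolutions

I = MR² = (55.1)(0.205)² = 2.316 kg·m².
Friction force f = μN = (0.55)(9.48) = 5.214 N at the rim; torque magnitude τ = fR = 1.069 N·m, opposing ω.
|α| = τ/I = 1.069/2.316 = 0.4616 rad/s² (deceleration).
ω² = ω₀² − 2|α|θ with ω = 0 ⇒ θ = ω₀²/(2|α|) = 38280 rad = 6093 rev.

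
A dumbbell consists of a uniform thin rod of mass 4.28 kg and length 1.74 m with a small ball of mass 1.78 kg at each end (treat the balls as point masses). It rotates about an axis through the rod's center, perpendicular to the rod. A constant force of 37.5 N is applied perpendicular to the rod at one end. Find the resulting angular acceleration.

α ≈ 8.64 rad/s²

I_rod = (1/12)ML² = (1/12)(4.28)(1.74)² = 1.080 kg·m².
I_balls = 2·m·(L/2)² = 2(1.78)(0.8700)² = 2.695 kg·m².
Total I = 3.774 kg·m².
τ = F·(L/2) = (37.5)(0.870) = 32.62 N·m.
α = τ/I = 32.62/3.774 = 8.644 rad/s².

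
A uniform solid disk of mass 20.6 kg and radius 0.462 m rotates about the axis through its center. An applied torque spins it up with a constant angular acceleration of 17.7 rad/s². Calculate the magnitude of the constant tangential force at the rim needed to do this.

F ≈ 84.2 N

I = ½MR² = (1/2)(20.6)(0.462)² = 2.198 kg·m².
The required torque is τ = Iα = (2.198)(17.70) = 38.91 N·m.
A tangential force at the rim gives τ = FR, so F = τ/R = 38.91/0.462 = 84.23 N.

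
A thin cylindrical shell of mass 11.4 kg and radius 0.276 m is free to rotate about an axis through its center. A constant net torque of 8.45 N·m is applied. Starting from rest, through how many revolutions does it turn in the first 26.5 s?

I = MR² = (11.4)(0.276)² = 0.8684 kg·m².
α = τ/I = 8.45/0.8684 = 9.730 rad/s².
θ = ½αt² = ½(9.730)(26.5)² = 3417 rad.
Revolutions = θ/(2π) = 543.8.

≈ 544 revolutions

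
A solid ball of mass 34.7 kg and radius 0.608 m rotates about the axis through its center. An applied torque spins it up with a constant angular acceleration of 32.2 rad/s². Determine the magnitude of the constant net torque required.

I = (2/5)MR² = (2/5)(34.7)(0.608)² = 5.131 kg·m².
τ = Iα = (5.131)(32.20) = 165.2 N·m.

τ ≈ 165 N·m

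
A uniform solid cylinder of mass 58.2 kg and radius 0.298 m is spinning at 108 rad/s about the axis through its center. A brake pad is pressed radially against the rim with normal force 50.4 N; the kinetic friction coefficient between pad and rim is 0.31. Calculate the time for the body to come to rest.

I = ½MR² = (1/2)(58.2)(0.298)² = 2.584 kg·m².
Friction force f = μN = (0.31)(50.4) = 15.62 N at the rim; torque magnitude τ = fR = 4.656 N·m, opposing ω.
|α| = τ/I = 4.656/2.584 = 1.802 rad/s² (deceleration).
0 = ω₀ − |α|t ⇒ t = ω₀/|α| = 108/1.802 = 59.94 s.

t ≈ 59.9 s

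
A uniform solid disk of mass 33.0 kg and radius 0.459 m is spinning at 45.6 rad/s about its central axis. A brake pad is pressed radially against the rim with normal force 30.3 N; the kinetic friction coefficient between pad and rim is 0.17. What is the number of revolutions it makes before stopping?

I = ½MR² = (1/2)(33.0)(0.459)² = 3.476 kg·m².
Friction force f = μN = (0.17)(30.3) = 5.151 N at the rim; torque magnitude τ = fR = 2.364 N·m, opposing ω.
|α| = τ/I = 2.364/3.476 = 0.6801 rad/s² (deceleration).
ω² = ω₀² − 2|α|θ with ω = 0 ⇒ θ = ω₀²/(2|α|) = 1529 rad = 243.3 rev.

≈ 243 revolutions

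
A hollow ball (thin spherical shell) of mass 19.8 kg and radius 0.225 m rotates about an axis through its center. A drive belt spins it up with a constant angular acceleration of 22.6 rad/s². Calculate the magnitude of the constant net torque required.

I = (2/3)MR² = (2/3)(19.8)(0.225)² = 0.6683 kg·m².
τ = Iα = (0.6683)(22.60) = 15.10 N·m.

τ ≈ 15.1 N·m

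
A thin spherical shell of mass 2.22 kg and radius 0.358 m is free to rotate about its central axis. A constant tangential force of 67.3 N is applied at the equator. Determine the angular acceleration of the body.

α ≈ 127 rad/s²

I = (2/3)MR² = (2/3)(2.22)(0.358)² = 0.1897 kg·m².
τ = F R = (67.3)(0.358) = 24.09 N·m.
Newton's second law for rotation, τ = Iα, gives α = τ/I = 24.09/0.1897 = 127.0 rad/s².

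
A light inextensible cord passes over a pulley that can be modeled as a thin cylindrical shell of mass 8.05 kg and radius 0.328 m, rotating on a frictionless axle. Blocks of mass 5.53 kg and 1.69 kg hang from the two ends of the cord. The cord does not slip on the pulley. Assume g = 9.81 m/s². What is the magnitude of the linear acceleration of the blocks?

a ≈ 2.47 m/s²

I = MR² = (8.05)(0.328)² = 0.8661 kg·m².
Heavier block: m₁g − T₁ = m₁a. Lighter block: T₂ − m₂g = m₂a.
Pulley: (T₁ − T₂)R = Iα = I(a/R), so T₁ − T₂ = (I/R²)a = 1·M_p a = 8.050·a.
Adding the three: (m₁ − m₂)g = (m₁ + m₂ + 8.050)a, so a = (5.53 − 1.69)(9.81)/(5.53 + 1.69 + 8.050) = 2.467 m/s².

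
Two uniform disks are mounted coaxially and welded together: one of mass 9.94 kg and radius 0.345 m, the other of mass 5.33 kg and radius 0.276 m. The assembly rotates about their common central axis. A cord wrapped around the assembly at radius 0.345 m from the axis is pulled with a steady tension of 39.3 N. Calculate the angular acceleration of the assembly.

α ≈ 17.1 rad/s²

I = ½M₁R₁² + ½M₂R₂² = ½(9.94)(0.345)² + ½(5.33)(0.276)² = 0.7946 kg·m².
τ = F r = (39.3)(0.345) = 13.56 N·m.
α = τ/I = 13.56/0.7946 = 17.06 rad/s².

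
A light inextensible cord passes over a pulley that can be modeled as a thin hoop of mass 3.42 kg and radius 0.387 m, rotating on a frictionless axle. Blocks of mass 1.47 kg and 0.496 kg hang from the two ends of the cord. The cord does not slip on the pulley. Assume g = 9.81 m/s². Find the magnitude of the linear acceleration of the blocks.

a ≈ 1.77 m/s²

I = MR² = (3.42)(0.387)² = 0.5122 kg·m².
Heavier block: m₁g − T₁ = m₁a. Lighter block: T₂ − m₂g = m₂a.
Pulley: (T₁ − T₂)R = Iα = I(a/R), so T₁ − T₂ = (I/R²)a = 1·M_p a = 3.420·a.
Adding the three: (m₁ − m₂)g = (m₁ + m₂ + 3.420)a, so a = (1.47 − 0.496)(9.81)/(1.47 + 0.496 + 3.420) = 1.774 m/s².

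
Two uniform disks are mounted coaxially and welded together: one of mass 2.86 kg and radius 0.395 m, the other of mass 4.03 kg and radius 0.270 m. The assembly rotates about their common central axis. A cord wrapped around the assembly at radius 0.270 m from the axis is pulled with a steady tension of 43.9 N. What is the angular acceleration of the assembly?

α ≈ 32.0 rad/s²

I = ½M₁R₁² + ½M₂R₂² = ½(2.86)(0.395)² + ½(4.03)(0.270)² = 0.3700 kg·m².
τ = F r = (43.9)(0.270) = 11.85 N·m.
α = τ/I = 11.85/0.3700 = 32.03 rad/s².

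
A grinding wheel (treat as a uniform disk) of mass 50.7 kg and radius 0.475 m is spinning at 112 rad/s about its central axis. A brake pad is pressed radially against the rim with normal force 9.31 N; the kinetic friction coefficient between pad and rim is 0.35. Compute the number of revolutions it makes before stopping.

≈ 3690 revolutions

I = ½MR² = (1/2)(50.7)(0.475)² = 5.720 kg·m².
Friction force f = μN = (0.35)(9.31) = 3.259 N at the rim; torque magnitude τ = fR = 1.548 N·m, opposing ω.
|α| = τ/I = 1.548/5.720 = 0.2706 rad/s² (deceleration).
ω² = ω₀² − 2|α|θ with ω = 0 ⇒ θ = ω₀²/(2|α|) = 23180 rad = 3689 rev.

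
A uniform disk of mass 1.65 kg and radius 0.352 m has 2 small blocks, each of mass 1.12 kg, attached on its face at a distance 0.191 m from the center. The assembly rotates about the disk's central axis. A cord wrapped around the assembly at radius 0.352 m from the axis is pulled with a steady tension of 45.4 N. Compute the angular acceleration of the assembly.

I_disk = ½MR² = ½(1.65)(0.352)² = 0.1022 kg·m².
I_blocks = 2·m·r² = 2(1.12)(0.191)² = 0.08172 kg·m².
Total I = 0.1839 kg·m².
τ = F r = (45.4)(0.352) = 15.98 N·m.
α = τ/I = 15.98/0.1839 = 86.88 rad/s².

α ≈ 86.9 rad/s²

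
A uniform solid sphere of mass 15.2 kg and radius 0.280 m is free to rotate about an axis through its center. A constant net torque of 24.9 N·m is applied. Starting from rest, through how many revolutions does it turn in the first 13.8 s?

I = (2/5)MR² = (2/5)(15.2)(0.280)² = 0.4767 kg·m².
α = τ/I = 24.9/0.4767 = 52.24 rad/s².
θ = ½αt² = ½(52.24)(13.8)² = 4974 rad.
Revolutions = θ/(2π) = 791.6.

≈ 792 revolutions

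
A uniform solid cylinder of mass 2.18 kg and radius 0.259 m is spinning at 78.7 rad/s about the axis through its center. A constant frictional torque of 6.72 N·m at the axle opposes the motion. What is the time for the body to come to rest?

t ≈ 0.856 s

I = ½MR² = (1/2)(2.18)(0.259)² = 0.07312 kg·m².
The net torque has magnitude 6.72 N·m, opposing ω.
|α| = τ/I = 6.720/0.07312 = 91.91 rad/s² (deceleration).
0 = ω₀ − |α|t ⇒ t = ω₀/|α| = 78.7/91.91 = 0.8563 s.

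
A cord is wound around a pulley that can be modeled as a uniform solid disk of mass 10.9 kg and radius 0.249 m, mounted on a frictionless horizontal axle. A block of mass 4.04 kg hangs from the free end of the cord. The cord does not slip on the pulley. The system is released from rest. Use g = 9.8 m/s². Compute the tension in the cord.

T ≈ 22.7 N

I = ½MR² = (1/2)(10.9)(0.249)² = 0.3379 kg·m².
Block: mg − T = ma. Pulley: TR = Iα. No-slip: a = αR, so T = (I/R²)a = 5.450·a.
Then mg = (m + 5.450)a, so a = (4.04)(9.8)/(4.04 + 5.450) = 4.172 m/s².
T = 5.450·a = 22.74 N.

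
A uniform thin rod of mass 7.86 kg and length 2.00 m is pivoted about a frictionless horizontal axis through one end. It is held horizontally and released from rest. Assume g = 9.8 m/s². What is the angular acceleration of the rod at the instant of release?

About the pivot, I = (1/3)ML² = (1/3)(7.86)(2.00)² = 10.48 kg·m².
The weight acts at the center, a distance L/2 = 1.000 m from the pivot; τ = Mg(L/2) = 77.03 N·m.
α = τ/I = 77.03/10.48 = 7.350 rad/s².
(Equivalently α = (3g/(2L)) = 7.350 rad/s².)

α ≈ 7.35 rad/s²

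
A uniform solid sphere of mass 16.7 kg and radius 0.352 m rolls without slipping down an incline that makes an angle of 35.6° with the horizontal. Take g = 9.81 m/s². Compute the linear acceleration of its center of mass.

a ≈ 4.08 m/s²

Translation along the incline: Mg sinθ − f = Ma.
Rotation about the center: fR = Iα with I = (2/5)MR². No-slip gives a = αR, so f = (I/R²)a = (2/5)M a.
Substituting: Mg sinθ = (1 + 0.4000)Ma, so a = g sinθ/(1 + 0.4000) = (9.81) sin 35.6° / 1.400 = 4.079 m/s².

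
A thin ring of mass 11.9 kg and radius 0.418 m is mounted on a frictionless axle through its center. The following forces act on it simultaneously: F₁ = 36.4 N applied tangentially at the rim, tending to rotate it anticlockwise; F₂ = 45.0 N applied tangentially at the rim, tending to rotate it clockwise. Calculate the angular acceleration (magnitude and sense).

I = MR² = (11.9)(0.418)² = 2.079 kg·m².
Taking anticlockwise as positive: τ₁ = +(36.4)(0.418) = +15.22 N·m; τ₂ = −(45.0)(0.418) = −18.81 N·m.
Net torque τ = -3.595 N·m.
α = τ/I = -3.595/2.079 = -1.729 rad/s².

α ≈ 1.73 rad/s², clockwise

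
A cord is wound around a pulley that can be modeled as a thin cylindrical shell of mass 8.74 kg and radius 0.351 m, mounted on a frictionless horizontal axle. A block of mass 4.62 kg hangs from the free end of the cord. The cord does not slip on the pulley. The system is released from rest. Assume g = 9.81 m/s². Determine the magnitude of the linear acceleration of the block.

a ≈ 3.39 m/s²

I = MR² = (8.74)(0.351)² = 1.077 kg·m².
Block: mg − T = ma. Pulley: TR = Iα. No-slip: a = αR, so T = (I/R²)a = 8.740·a.
Then mg = (m + 8.740)a, so a = (4.62)(9.81)/(4.62 + 8.740) = 3.392 m/s².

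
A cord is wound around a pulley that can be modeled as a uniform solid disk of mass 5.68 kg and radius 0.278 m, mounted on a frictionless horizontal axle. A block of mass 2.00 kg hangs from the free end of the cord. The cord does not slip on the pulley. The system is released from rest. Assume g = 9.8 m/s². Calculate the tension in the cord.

I = ½MR² = (1/2)(5.68)(0.278)² = 0.2195 kg·m².
Block: mg − T = ma. Pulley: TR = Iα. No-slip: a = αR, so T = (I/R²)a = 2.840·a.
Then mg = (m + 2.840)a, so a = (2.00)(9.8)/(2.00 + 2.840) = 4.050 m/s².
T = 2.840·a = 11.50 N.

T ≈ 11.5 N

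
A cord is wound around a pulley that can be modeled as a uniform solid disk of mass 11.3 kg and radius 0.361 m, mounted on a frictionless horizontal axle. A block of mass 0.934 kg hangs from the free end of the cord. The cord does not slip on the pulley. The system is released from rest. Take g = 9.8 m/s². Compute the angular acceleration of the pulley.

α ≈ 3.85 rad/s²

I = ½MR² = (1/2)(11.3)(0.361)² = 0.7363 kg·m².
Block: mg − T = ma. Pulley: TR = Iα. No-slip: a = αR, so T = (I/R²)a = 5.650·a.
Then mg = (m + 5.650)a, so a = (0.934)(9.8)/(0.934 + 5.650) = 1.390 m/s².
α = a/R = 1.390/0.361 = 3.851 rad/s².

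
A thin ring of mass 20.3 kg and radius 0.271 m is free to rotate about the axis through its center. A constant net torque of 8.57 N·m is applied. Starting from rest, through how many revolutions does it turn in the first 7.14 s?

≈ 23.3 revolutions

I = MR² = (20.3)(0.271)² = 1.491 kg·m².
α = τ/I = 8.57/1.491 = 5.748 rad/s².
θ = ½αt² = ½(5.748)(7.14)² = 146.5 rad.
Revolutions = θ/(2π) = 23.32.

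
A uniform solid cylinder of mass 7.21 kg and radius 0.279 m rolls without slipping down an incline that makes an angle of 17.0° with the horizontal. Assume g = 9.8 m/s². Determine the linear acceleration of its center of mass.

Translation along the incline: Mg sinθ − f = Ma.
Rotation about the center: fR = Iα with I = ½MR². No-slip gives a = αR, so f = (I/R²)a = (1/2)M a.
Substituting: Mg sinθ = (1 + 0.5000)Ma, so a = g sinθ/(1 + 0.5000) = (9.8) sin 17.0° / 1.500 = 1.910 m/s².

a ≈ 1.91 m/s²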